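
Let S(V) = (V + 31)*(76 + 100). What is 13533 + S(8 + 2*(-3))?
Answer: 19341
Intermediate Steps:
S(V) = 5456 + 176*V (S(V) = (31 + V)*176 = 5456 + 176*V)
13533 + S(8 + 2*(-3)) = 13533 + (5456 + 176*(8 + 2*(-3))) = 13533 + (5456 + 176*(8 - 6)) = 13533 + (5456 + 176*2) = 13533 + (5456 + 352) = 13533 + 5808 = 19341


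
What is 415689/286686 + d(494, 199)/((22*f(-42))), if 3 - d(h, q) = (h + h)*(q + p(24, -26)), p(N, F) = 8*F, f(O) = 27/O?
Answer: -659605577/1051182 ≈ -627.49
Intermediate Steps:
d(h, q) = 3 - 2*h*(-208 + q) (d(h, q) = 3 - (h + h)*(q + 8*(-26)) = 3 - 2*h*(q - 208) = 3 - 2*h*(-208 + q))
415689/286686 + d(494, 199)/((22*f(-42))) = 415689/286686 + (3 + 416*494 - 2*494*199)/((22*(27/(-42)))) = 415689*(1/286686) + (3 + 205504 - 196612)/((22*(27*(-1/42)))) = 138563/95562 + 8895/((22*(-9/14))) = 138563/95562 + 8895/(-99/7) = 138563/95562 + 8895*(-7/99) = 138563/95562 - 20755/33 = -659605577/1051182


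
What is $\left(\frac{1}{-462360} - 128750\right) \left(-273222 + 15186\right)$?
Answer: $\frac{1280048861571503}{38530} \approx 3.3222 \cdot 10^{10}$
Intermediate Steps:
$\left(\frac{1}{-462360} - 128750\right) \left(-273222 + 15186\right) = \left(- \frac{1}{462360} - 128750\right) \left(-258036\right) = \left(- \frac{59528850001}{462360}\right) \left(-258036\right) = \frac{1280048861571503}{38530}$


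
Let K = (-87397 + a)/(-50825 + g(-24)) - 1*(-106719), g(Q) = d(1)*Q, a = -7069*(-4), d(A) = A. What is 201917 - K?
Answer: 4840663981/50849 ≈ 95197.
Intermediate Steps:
a = 28276
g(Q) = Q (g(Q) = 1*Q = Q)
K = 5426613552/50849 (K = (-87397 + 28276)/(-50825 - 24) - 1*(-106719) = -59121/(-50849) + 106719 = -59121*(-1/50849) + 106719 = 59121/50849 + 106719 = 5426613552/50849 ≈ 1.0672e+5)
201917 - K = 201917 - 1*5426613552/50849 = 201917 - 5426613552/50849 = 4840663981/50849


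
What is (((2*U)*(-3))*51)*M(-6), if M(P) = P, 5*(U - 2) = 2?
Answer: 22032/5 ≈ 4406.4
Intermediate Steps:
U = 12/5 (U = 2 + (⅕)*2 = 2 + ⅖ = 12/5 ≈ 2.4000)
(((2*U)*(-3))*51)*M(-6) = (((2*(12/5))*(-3))*51)*(-6) = (((24/5)*(-3))*51)*(-6) = -72/5*51*(-6) = -3672/5*(-6) = 22032/5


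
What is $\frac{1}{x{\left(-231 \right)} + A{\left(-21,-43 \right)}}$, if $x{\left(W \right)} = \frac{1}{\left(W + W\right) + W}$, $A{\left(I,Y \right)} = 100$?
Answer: $\frac{693}{69299} \approx 0.01$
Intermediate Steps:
$x{\left(W \right)} = \frac{1}{3 W}$ ($x{\left(W \right)} = \frac{1}{2 W + W} = \frac{1}{3 W}$)
$\frac{1}{x{\left(-231 \right)} + A{\left(-21,-43 \right)}} = \frac{1}{\frac{1}{3 \left(-231\right)} + 100} = \frac{1}{\frac{1}{3} \left(- \frac{1}{231}\right) + 100} = \frac{1}{- \frac{1}{693} + 100} = \frac{1}{\frac{69299}{693}} = \frac{693}{69299}$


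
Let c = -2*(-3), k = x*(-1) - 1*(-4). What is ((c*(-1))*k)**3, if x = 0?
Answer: -13824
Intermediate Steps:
k = 4 (k = 0*(-1) - 1*(-4) = 0 + 4 = 4)
c = 6
((c*(-1))*k)**3 = ((6*(-1))*4)**3 = (-6*4)**3 = (-24)**3 = -13824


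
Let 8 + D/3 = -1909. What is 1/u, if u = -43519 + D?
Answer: -1/49270 ≈ -2.0296e-5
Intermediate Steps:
D = -5751 (D = -24 + 3*(-1909) = -24 - 5727 = -5751)
u = -49270 (u = -43519 - 5751 = -49270)
1/u = 1/(-49270) = -1/49270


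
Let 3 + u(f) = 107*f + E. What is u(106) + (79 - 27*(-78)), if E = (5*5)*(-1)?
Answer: 13499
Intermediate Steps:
E = -25 (E = 25*(-1) = -25)
u(f) = -28 + 107*f (u(f) = -3 + (107*f - 25) = -3 + (-25 + 107*f) = -28 + 107*f)
u(106) + (79 - 27*(-78)) = (-28 + 107*106) + (79 - 27*(-78)) = (-28 + 11342) + (79 + 2106) = 11314 + 2185 = 13499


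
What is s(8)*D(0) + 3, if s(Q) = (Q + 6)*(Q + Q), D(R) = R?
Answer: 3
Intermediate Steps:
s(Q) = 2*Q*(6 + Q) (s(Q) = (6 + Q)*(2*Q) = 2*Q*(6 + Q))
s(8)*D(0) + 3 = (2*8*(6 + 8))*0 + 3 = (2*8*14)*0 + 3 = 224*0 + 3 = 0 + 3 = 3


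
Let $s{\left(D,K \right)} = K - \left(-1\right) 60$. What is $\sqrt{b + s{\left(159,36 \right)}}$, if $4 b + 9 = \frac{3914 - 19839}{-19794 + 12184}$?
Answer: $\frac{\sqrt{873529070}}{3044} \approx 9.7094$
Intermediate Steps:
$s{\left(D,K \right)} = 60 + K$ ($s{\left(D,K \right)} = K - -60 = K + 60 = 60 + K$)
$b = - \frac{10513}{6088}$ ($b = - \frac{9}{4} + \frac{\left(3914 - 19839\right) \frac{1}{-19794 + 12184}}{4} = - \frac{9}{4} + \frac{\left(-15925\right) \frac{1}{-7610}}{4} = - \frac{9}{4} + \frac{\left(-15925\right) \left(- \frac{1}{7610}\right)}{4} = - \frac{9}{4} + \frac{1}{4} \cdot \frac{3185}{1522} = - \frac{9}{4} + \frac{3185}{6088} = - \frac{10513}{6088} \approx -1.7268$)
$\sqrt{b + s{\left(159,36 \right)}} = \sqrt{- \frac{10513}{6088} + \left(60 + 36\right)} = \sqrt{- \frac{10513}{6088} + 96} = \sqrt{\frac{573935}{6088}} = \frac{\sqrt{873529070}}{3044}$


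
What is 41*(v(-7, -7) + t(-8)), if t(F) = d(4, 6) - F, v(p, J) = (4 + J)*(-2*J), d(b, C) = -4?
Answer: -1558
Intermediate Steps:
v(p, J) = -2*J*(4 + J)
t(F) = -4 - F
41*(v(-7, -7) + t(-8)) = 41*(-2*(-7)*(4 - 7) + (-4 - 1*(-8))) = 41*(-2*(-7)*(-3) + (-4 + 8)) = 41*(-42 + 4) = 41*(-38) = -1558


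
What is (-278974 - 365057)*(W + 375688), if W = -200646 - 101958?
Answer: -47068361604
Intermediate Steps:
W = -302604
(-278974 - 365057)*(W + 375688) = (-278974 - 365057)*(-302604 + 375688) = -644031*73084 = -47068361604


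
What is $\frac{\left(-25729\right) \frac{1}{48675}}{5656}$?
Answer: $- \frac{2339}{25027800} \approx -9.3456 \cdot 10^{-5}$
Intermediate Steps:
$\frac{\left(-25729\right) \frac{1}{48675}}{5656} = \left(-25729\right) \frac{1}{48675} \cdot \frac{1}{5656} = \left(- \frac{2339}{4425}\right) \frac{1}{5656} = - \frac{2339}{25027800}$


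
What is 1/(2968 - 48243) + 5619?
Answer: 254400224/45275 ≈ 5619.0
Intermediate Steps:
1/(2968 - 48243) + 5619 = 1/(-45275) + 5619 = -1/45275 + 5619 = 254400224/45275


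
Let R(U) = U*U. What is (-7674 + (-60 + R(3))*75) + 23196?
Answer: 11697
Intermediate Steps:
R(U) = U²
(-7674 + (-60 + R(3))*75) + 23196 = (-7674 + (-60 + 3²)*75) + 23196 = (-7674 + (-60 + 9)*75) + 23196 = (-7674 - 51*75) + 23196 = (-7674 - 3825) + 23196 = -11499 + 23196 = 11697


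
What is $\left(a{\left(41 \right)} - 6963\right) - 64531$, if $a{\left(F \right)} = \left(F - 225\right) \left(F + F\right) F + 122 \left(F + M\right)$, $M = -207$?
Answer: $-710354$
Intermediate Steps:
$a{\left(F \right)} = -25254 + 122 F + 2 F^{2} \left(-225 + F\right)$ ($a{\left(F \right)} = \left(F - 225\right) \left(F + F\right) F + 122 \left(F - 207\right) = \left(-225 + F\right) 2 F F + 122 \left(-207 + F\right) = 2 F \left(-225 + F\right) F + \left(-25254 + 122 F\right) = 2 F^{2} \left(-225 + F\right) + \left(-25254 + 122 F\right) = -25254 + 122 F + 2 F^{2} \left(-225 + F\right)$)
$\left(a{\left(41 \right)} - 6963\right) - 64531 = \left(\left(-25254 - 450 \cdot 41^{2} + 2 \cdot 41^{3} + 122 \cdot 41\right) - 6963\right) - 64531 = \left(\left(-25254 - 756450 + 2 \cdot 68921 + 5002\right) - 6963\right) - 64531 = \left(\left(-25254 - 756450 + 137842 + 5002\right) - 6963\right) - 64531 = \left(-638860 - 6963\right) - 64531 = -645823 - 64531 = -710354$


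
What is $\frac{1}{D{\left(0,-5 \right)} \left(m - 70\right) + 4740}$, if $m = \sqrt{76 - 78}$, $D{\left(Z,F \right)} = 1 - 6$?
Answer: $\frac{509}{2590815} + \frac{i \sqrt{2}}{5181630} \approx 0.00019646 + 2.7293 \cdot 10^{-7} i$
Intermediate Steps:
$D{\left(Z,F \right)} = -5$ ($D{\left(Z,F \right)} = 1 - 6 = -5$)
$m = i \sqrt{2}$ ($m = \sqrt{-2} = i \sqrt{2} \approx 1.4142 i$)
$\frac{1}{D{\left(0,-5 \right)} \left(m - 70\right) + 4740} = \frac{1}{- 5 \left(i \sqrt{2} - 70\right) + 4740} = \frac{1}{- 5 \left(-70 + i \sqrt{2}\right) + 4740} = \frac{1}{\left(350 - 5 i \sqrt{2}\right) + 4740} = \frac{1}{5090 - 5 i \sqrt{2}}$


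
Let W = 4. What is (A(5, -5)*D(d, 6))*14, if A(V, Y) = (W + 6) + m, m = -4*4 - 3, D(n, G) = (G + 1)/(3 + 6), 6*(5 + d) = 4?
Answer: -98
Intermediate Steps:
d = -13/3 (d = -5 + (⅙)*4 = -5 + ⅔ = -13/3 ≈ -4.3333)
D(n, G) = ⅑ + G/9 (D(n, G) = (1 + G)/9 = (1 + G)*(⅑) = ⅑ + G/9)
m = -19 (m = -16 - 3 = -19)
A(V, Y) = -9 (A(V, Y) = (4 + 6) - 19 = 10 - 19 = -9)
(A(5, -5)*D(d, 6))*14 = -9*(⅑ + (⅑)*6)*14 = -9*(⅑ + ⅔)*14 = -9*7/9*14 = -7*14 = -98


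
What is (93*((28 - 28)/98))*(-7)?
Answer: 0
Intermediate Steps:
(93*((28 - 28)/98))*(-7) = (93*(0*(1/98)))*(-7) = (93*0)*(-7) = 0*(-7) = 0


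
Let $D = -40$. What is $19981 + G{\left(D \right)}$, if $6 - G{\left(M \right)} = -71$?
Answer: $20058$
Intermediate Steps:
$G{\left(M \right)} = 77$ ($G{\left(M \right)} = 6 - -71 = 6 + 71 = 77$)
$19981 + G{\left(D \right)} = 19981 + 77 = 20058$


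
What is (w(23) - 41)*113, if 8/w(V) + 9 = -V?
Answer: -18645/4 ≈ -4661.3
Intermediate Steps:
w(V) = 8/(-9 - V)
(w(23) - 41)*113 = (-8/(9 + 23) - 41)*113 = (-8/32 - 41)*113 = (-8*1/32 - 41)*113 = (-¼ - 41)*113 = -165/4*113 = -18645/4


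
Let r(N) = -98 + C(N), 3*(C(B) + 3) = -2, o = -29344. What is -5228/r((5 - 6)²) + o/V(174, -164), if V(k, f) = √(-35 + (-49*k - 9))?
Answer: 15684/305 + 14672*I*√8570/4285 ≈ 51.423 + 316.98*I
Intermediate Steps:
C(B) = -11/3 (C(B) = -3 + (⅓)*(-2) = -3 - ⅔ = -11/3)
V(k, f) = √(-44 - 49*k) (V(k, f) = √(-35 + (-9 - 49*k)) = √(-44 - 49*k))
r(N) = -305/3 (r(N) = -98 - 11/3 = -305/3)
-5228/r((5 - 6)²) + o/V(174, -164) = -5228/(-305/3) - 29344/√(-44 - 49*174) = -5228*(-3/305) - 29344/√(-44 - 8526) = 15684/305 - 29344*(-I*√8570/8570) = 15684/305 - (-14672)*I*√8570/4285 = 15684/305 + 14672*I*√8570/4285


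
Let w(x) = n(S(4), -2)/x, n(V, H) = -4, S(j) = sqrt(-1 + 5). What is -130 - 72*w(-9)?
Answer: -162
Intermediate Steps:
S(j) = 2 (S(j) = sqrt(4) = 2)
w(x) = -4/x
-130 - 72*w(-9) = -130 - (-288)/(-9) = -130 - (-288)*(-1)/9 = -130 - 72*4/9 = -130 - 32 = -162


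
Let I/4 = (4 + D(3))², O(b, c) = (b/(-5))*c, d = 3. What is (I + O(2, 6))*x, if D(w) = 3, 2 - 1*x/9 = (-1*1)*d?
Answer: 8712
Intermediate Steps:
x = 45 (x = 18 - 9*(-1*1)*3 = 18 - (-9)*3 = 18 - 9*(-3) = 18 + 27 = 45)
O(b, c) = -b*c/5 (O(b, c) = (b*(-⅕))*c = (-b/5)*c = -b*c/5)
I = 196 (I = 4*(4 + 3)² = 4*7² = 4*49 = 196)
(I + O(2, 6))*x = (196 - ⅕*2*6)*45 = (196 - 12/5)*45 = (968/5)*45 = 8712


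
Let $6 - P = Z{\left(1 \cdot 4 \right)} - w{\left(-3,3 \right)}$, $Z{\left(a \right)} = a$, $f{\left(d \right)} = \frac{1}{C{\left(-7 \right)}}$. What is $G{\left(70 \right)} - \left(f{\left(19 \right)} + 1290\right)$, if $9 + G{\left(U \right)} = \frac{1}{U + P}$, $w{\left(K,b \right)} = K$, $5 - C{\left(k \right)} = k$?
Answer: $- \frac{358543}{276} \approx -1299.1$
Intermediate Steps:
$C{\left(k \right)} = 5 - k$
$f{\left(d \right)} = \frac{1}{12}$ ($f{\left(d \right)} = \frac{1}{5 - -7} = \frac{1}{5 + 7} = \frac{1}{12}$)
$P = -1$ ($P = 6 - \left(1 \cdot 4 - -3\right) = 6 - \left(4 + 3\right) = 6 - 7 = -1$)
$G{\left(U \right)} = -9 + \frac{1}{-1 + U}$ ($G{\left(U \right)} = -9 + \frac{1}{U - 1} = -9 + \frac{1}{-1 + U}$)
$G{\left(70 \right)} - \left(f{\left(19 \right)} + 1290\right) = \frac{10 - 630}{-1 + 70} - \left(\frac{1}{12} + 1290\right) = \frac{10 - 630}{69} - \frac{15481}{12} = \frac{1}{69} \left(-620\right) - \frac{15481}{12} = - \frac{620}{69} - \frac{15481}{12} = - \frac{358543}{276}$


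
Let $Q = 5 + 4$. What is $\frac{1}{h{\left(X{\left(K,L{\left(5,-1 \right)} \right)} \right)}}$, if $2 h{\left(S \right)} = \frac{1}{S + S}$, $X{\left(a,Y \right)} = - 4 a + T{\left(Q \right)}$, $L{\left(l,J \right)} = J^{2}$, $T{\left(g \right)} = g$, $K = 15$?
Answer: $-204$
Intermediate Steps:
$Q = 9$
$X{\left(a,Y \right)} = 9 - 4 a$ ($X{\left(a,Y \right)} = - 4 a + 9 = 9 - 4 a$)
$h{\left(S \right)} = \frac{1}{4 S}$ ($h{\left(S \right)} = \frac{1}{2 \left(S + S\right)} = \frac{1}{2 \cdot 2 S} = \frac{\frac{1}{2} \frac{1}{S}}{2} = \frac{1}{4 S}$)
$\frac{1}{h{\left(X{\left(K,L{\left(5,-1 \right)} \right)} \right)}} = \frac{1}{\frac{1}{4} \frac{1}{9 - 60}} = \frac{1}{\frac{1}{4} \frac{1}{-51}} = \frac{1}{\frac{1}{4} \left(- \frac{1}{51}\right)} = \frac{1}{- \frac{1}{204}} = -204$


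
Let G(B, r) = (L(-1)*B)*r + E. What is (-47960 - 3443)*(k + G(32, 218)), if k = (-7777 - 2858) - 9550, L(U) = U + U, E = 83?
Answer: 1750477762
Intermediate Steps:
L(U) = 2*U
G(B, r) = 83 - 2*B*r (G(B, r) = ((2*(-1))*B)*r + 83 = (-2*B)*r + 83 = -2*B*r + 83 = 83 - 2*B*r)
k = -20185 (k = -10635 - 9550 = -20185)
(-47960 - 3443)*(k + G(32, 218)) = (-47960 - 3443)*(-20185 + (83 - 2*32*218)) = -51403*(-20185 + (83 - 13952)) = -51403*(-20185 - 13869) = -51403*(-34054) = 1750477762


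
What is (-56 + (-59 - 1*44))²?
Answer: 25281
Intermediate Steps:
(-56 + (-59 - 1*44))² = (-56 + (-59 - 44))² = (-56 - 103)² = (-159)² = 25281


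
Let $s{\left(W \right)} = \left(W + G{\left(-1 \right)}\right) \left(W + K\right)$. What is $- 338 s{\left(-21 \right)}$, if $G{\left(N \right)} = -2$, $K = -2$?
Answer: $-178802$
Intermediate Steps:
$s{\left(W \right)} = \left(-2 + W\right)^{2}$ ($s{\left(W \right)} = \left(W - 2\right) \left(W - 2\right) = \left(-2 + W\right) \left(-2 + W\right) = \left(-2 + W\right)^{2}$)
$- 338 s{\left(-21 \right)} = - 338 \left(4 + \left(-21\right)^{2} - -84\right) = - 338 \left(4 + 441 + 84\right) = \left(-338\right) 529 = -178802$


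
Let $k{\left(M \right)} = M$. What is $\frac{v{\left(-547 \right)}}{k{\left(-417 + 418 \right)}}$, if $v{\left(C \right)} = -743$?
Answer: $-743$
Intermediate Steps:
$\frac{v{\left(-547 \right)}}{k{\left(-417 + 418 \right)}} = - \frac{743}{-417 + 418} = - \frac{743}{1} = \left(-743\right) 1 = -743$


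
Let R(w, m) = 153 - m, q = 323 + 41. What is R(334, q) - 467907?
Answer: -468118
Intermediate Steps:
q = 364
R(334, q) - 467907 = (153 - 1*364) - 467907 = (153 - 364) - 467907 = -211 - 467907 = -468118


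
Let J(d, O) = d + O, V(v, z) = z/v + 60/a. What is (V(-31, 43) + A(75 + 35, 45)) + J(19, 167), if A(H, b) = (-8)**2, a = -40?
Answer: 15321/62 ≈ 247.11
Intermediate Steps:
V(v, z) = -3/2 + z/v (V(v, z) = z/v + 60/(-40) = z/v + 60*(-1/40) = z/v - 3/2 = -3/2 + z/v)
A(H, b) = 64
J(d, O) = O + d
(V(-31, 43) + A(75 + 35, 45)) + J(19, 167) = ((-3/2 + 43/(-31)) + 64) + (167 + 19) = ((-3/2 + 43*(-1/31)) + 64) + 186 = ((-3/2 - 43/31) + 64) + 186 = (-179/62 + 64) + 186 = 3789/62 + 186 = 15321/62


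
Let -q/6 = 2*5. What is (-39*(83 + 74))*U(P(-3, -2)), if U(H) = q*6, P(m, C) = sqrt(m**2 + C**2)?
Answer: 2204280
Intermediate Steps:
q = -60 (q = -12*5 = -6*10 = -60)
P(m, C) = sqrt(C**2 + m**2)
U(H) = -360 (U(H) = -60*6 = -360)
(-39*(83 + 74))*U(P(-3, -2)) = -39*(83 + 74)*(-360) = -39*157*(-360) = -6123*(-360) = 2204280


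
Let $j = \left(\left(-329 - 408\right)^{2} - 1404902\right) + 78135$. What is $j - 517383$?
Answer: $-1300981$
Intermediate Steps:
$j = -783598$ ($j = \left(\left(-737\right)^{2} - 1404902\right) + 78135 = \left(543169 - 1404902\right) + 78135 = -861733 + 78135 = -783598$)
$j - 517383 = -783598 - 517383 = -1300981$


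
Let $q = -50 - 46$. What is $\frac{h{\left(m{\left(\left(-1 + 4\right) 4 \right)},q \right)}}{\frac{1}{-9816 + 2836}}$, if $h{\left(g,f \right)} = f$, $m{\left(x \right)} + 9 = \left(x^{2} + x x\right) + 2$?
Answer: $670080$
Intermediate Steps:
$q = -96$
$m{\left(x \right)} = -7 + 2 x^{2}$ ($m{\left(x \right)} = -9 + \left(\left(x^{2} + x x\right) + 2\right) = -9 + \left(\left(x^{2} + x^{2}\right) + 2\right) = -9 + \left(2 x^{2} + 2\right) = -9 + \left(2 + 2 x^{2}\right) = -7 + 2 x^{2}$)
$\frac{h{\left(m{\left(\left(-1 + 4\right) 4 \right)},q \right)}}{\frac{1}{-9816 + 2836}} = - \frac{96}{\frac{1}{-9816 + 2836}} = - \frac{96}{\frac{1}{-6980}} = - \frac{96}{- \frac{1}{6980}} = \left(-96\right) \left(-6980\right) = 670080$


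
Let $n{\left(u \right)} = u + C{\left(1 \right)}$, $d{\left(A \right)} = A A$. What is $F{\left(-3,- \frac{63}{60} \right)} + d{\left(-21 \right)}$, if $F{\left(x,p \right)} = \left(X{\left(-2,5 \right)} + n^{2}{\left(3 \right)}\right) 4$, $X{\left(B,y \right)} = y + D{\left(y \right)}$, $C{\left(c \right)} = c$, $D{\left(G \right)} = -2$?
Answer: $517$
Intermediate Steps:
$d{\left(A \right)} = A^{2}$
$n{\left(u \right)} = 1 + u$ ($n{\left(u \right)} = u + 1 = 1 + u$)
$X{\left(B,y \right)} = -2 + y$ ($X{\left(B,y \right)} = y - 2 = -2 + y$)
$F{\left(x,p \right)} = 76$ ($F{\left(x,p \right)} = \left(\left(-2 + 5\right) + \left(1 + 3\right)^{2}\right) 4 = \left(3 + 4^{2}\right) 4 = \left(3 + 16\right) 4 = 19 \cdot 4 = 76$)
$F{\left(-3,- \frac{63}{60} \right)} + d{\left(-21 \right)} = 76 + \left(-21\right)^{2} = 76 + 441 = 517$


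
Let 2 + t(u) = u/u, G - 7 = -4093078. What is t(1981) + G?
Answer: -4093072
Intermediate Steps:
G = -4093071 (G = 7 - 4093078 = -4093071)
t(u) = -1 (t(u) = -2 + u/u = -2 + 1 = -1)
t(1981) + G = -1 - 4093071 = -4093072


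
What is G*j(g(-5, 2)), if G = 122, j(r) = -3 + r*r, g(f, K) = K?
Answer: 122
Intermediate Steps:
j(r) = -3 + r**2
G*j(g(-5, 2)) = 122*(-3 + 2**2) = 122*(-3 + 4) = 122*1 = 122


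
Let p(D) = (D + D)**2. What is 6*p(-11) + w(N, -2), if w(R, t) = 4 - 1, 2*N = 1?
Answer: 2907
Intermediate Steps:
N = 1/2 (N = (1/2)*1 = 1/2 ≈ 0.50000)
p(D) = 4*D**2 (p(D) = (2*D)**2 = 4*D**2)
w(R, t) = 3
6*p(-11) + w(N, -2) = 6*(4*(-11)**2) + 3 = 6*(4*121) + 3 = 6*484 + 3 = 2904 + 3 = 2907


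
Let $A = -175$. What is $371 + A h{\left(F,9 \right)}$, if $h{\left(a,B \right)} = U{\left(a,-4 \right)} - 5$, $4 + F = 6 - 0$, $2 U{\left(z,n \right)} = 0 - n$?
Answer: $896$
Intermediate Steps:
$U{\left(z,n \right)} = - \frac{n}{2}$ ($U{\left(z,n \right)} = \frac{0 - n}{2} = \frac{\left(-1\right) n}{2} = - \frac{n}{2}$)
$F = 2$ ($F = -4 + \left(6 - 0\right) = -4 + \left(6 + 0\right) = -4 + 6 = 2$)
$h{\left(a,B \right)} = -3$ ($h{\left(a,B \right)} = \left(- \frac{1}{2}\right) \left(-4\right) - 5 = 2 - 5 = -3$)
$371 + A h{\left(F,9 \right)} = 371 - -525 = 371 + 525 = 896$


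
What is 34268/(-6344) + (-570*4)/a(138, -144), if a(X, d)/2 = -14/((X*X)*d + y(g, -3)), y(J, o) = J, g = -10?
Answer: -190702745453/854 ≈ -2.2331e+8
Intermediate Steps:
a(X, d) = -28/(-10 + d*X**2) (a(X, d) = 2*(-14/((X*X)*d - 10)) = 2*(-14/(X**2*d - 10)) = 2*(-14/(d*X**2 - 10)) = 2*(-14/(-10 + d*X**2)) = -28/(-10 + d*X**2))
34268/(-6344) + (-570*4)/a(138, -144) = 34268/(-6344) + (-570*4)/((-28/(-10 - 144*138**2))) = 34268*(-1/6344) - 2280/((-28/(-10 - 144*19044))) = -659/122 - 2280/((-28/(-10 - 2742336))) = -659/122 - 2280/((-28/(-2742346))) = -659/122 - 2280/((-28*(-1/2742346))) = -659/122 - 2280/14/1371173 = -659/122 - 2280*1371173/14 = -659/122 - 1563137220/7 = -190702745453/854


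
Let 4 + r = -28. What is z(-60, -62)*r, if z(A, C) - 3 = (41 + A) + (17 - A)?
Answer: -1952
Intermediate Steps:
r = -32 (r = -4 - 28 = -32)
z(A, C) = 61 (z(A, C) = 3 + ((41 + A) + (17 - A)) = 3 + 58 = 61)
z(-60, -62)*r = 61*(-32) = -1952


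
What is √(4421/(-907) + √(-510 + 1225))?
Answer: √(-4009847 + 822649*√715)/907 ≈ 4.6760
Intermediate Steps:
√(4421/(-907) + √(-510 + 1225)) = √(4421*(-1/907) + √715) = √(-4421/907 + √715)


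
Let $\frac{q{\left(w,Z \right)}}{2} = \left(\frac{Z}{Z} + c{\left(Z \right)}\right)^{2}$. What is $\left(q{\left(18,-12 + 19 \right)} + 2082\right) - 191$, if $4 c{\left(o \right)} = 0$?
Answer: $1893$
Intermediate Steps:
$c{\left(o \right)} = 0$ ($c{\left(o \right)} = \frac{1}{4} \cdot 0 = 0$)
$q{\left(w,Z \right)} = 2$ ($q{\left(w,Z \right)} = 2 \left(\frac{Z}{Z} + 0\right)^{2} = 2 \left(1 + 0\right)^{2} = 2 \cdot 1^{2} = 2 \cdot 1 = 2$)
$\left(q{\left(18,-12 + 19 \right)} + 2082\right) - 191 = \left(2 + 2082\right) - 191 = 2084 - 191 = 1893$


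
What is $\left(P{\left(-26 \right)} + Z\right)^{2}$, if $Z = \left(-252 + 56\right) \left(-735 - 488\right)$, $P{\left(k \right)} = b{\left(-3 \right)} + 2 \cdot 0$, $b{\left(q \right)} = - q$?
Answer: $57461363521$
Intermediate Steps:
$P{\left(k \right)} = 3$ ($P{\left(k \right)} = \left(-1\right) \left(-3\right) + 2 \cdot 0 = 3 + 0 = 3$)
$Z = 239708$ ($Z = \left(-196\right) \left(-1223\right) = 239708$)
$\left(P{\left(-26 \right)} + Z\right)^{2} = \left(3 + 239708\right)^{2} = 239711^{2} = 57461363521$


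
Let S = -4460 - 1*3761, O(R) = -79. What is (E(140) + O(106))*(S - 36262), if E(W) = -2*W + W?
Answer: 9741777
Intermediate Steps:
E(W) = -W
S = -8221 (S = -4460 - 3761 = -8221)
(E(140) + O(106))*(S - 36262) = (-1*140 - 79)*(-8221 - 36262) = (-140 - 79)*(-44483) = -219*(-44483) = 9741777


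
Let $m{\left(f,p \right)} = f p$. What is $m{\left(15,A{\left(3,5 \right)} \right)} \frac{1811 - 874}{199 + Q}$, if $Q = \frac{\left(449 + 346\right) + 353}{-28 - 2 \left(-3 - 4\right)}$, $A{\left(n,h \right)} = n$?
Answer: $\frac{4685}{13} \approx 360.38$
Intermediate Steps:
$Q = -82$ ($Q = \frac{795 + 353}{-28 - -14} = \frac{1148}{-28 + 14} = \frac{1148}{-14} = 1148 \left(- \frac{1}{14}\right) = -82$)
$m{\left(15,A{\left(3,5 \right)} \right)} \frac{1811 - 874}{199 + Q} = 15 \cdot 3 \frac{1811 - 874}{199 - 82} = 45 \cdot \frac{937}{117} = \frac{4685}{13}$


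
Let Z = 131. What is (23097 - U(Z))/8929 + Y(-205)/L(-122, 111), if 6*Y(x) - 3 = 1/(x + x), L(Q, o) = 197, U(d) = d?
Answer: 11140756661/4327171980 ≈ 2.5746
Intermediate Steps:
Y(x) = ½ + 1/(12*x) (Y(x) = ½ + 1/(6*(x + x)) = ½ + 1/(6*((2*x))) = ½ + (1/(2*x))/6 = ½ + 1/(12*x))
(23097 - U(Z))/8929 + Y(-205)/L(-122, 111) = (23097 - 1*131)/8929 + ((1/12)*(1 + 6*(-205))/(-205))/197 = (23097 - 131)*(1/8929) + ((1/12)*(-1/205)*(1 - 1230))*(1/197) = 22966*(1/8929) + ((1/12)*(-1/205)*(-1229))*(1/197) = 22966/8929 + (1229/2460)*(1/197) = 22966/8929 + 1229/484620 = 11140756661/4327171980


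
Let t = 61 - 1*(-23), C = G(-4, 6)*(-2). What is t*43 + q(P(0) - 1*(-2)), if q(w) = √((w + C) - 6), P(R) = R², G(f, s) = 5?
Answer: 3612 + I*√14 ≈ 3612.0 + 3.7417*I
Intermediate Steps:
C = -10 (C = 5*(-2) = -10)
q(w) = √(-16 + w) (q(w) = √((w - 10) - 6) = √((-10 + w) - 6) = √(-16 + w))
t = 84 (t = 61 + 23 = 84)
t*43 + q(P(0) - 1*(-2)) = 84*43 + √(-16 + (0² - 1*(-2))) = 3612 + √(-16 + (0 + 2)) = 3612 + √(-16 + 2) = 3612 + √(-14) = 3612 + I*√14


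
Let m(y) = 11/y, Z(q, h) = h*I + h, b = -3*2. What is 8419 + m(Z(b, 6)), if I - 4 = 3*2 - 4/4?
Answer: 505151/60 ≈ 8419.2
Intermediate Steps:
I = 9 (I = 4 + (3*2 - 4/4) = 4 + (6 - 4/4) = 4 + (6 - 1*1) = 4 + (6 - 1) = 4 + 5 = 9)
b = -6
Z(q, h) = 10*h (Z(q, h) = h*9 + h = 9*h + h = 10*h)
8419 + m(Z(b, 6)) = 8419 + 11/((10*6)) = 8419 + 11/60 = 505151/60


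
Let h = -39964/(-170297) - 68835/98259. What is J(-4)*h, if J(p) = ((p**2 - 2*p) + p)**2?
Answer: -1039409509200/5577737641 ≈ -186.35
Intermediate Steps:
h = -2598523773/5577737641 (h = -39964*(-1/170297) - 68835*1/98259 = 39964/170297 - 22945/32753 = -2598523773/5577737641 ≈ -0.46587)
J(p) = (p**2 - p)**2
J(-4)*h = ((-4)**2*(-1 - 4)**2)*(-2598523773/5577737641) = (16*(-5)**2)*(-2598523773/5577737641) = (16*25)*(-2598523773/5577737641) = 400*(-2598523773/5577737641) = -1039409509200/5577737641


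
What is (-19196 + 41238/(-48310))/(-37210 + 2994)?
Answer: 66242857/118069640 ≈ 0.56105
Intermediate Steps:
(-19196 + 41238/(-48310))/(-37210 + 2994) = (-19196 + 41238*(-1/48310))/(-34216) = (-19196 - 20619/24155)*(-1/34216) = -463699999/24155*(-1/34216) = 66242857/118069640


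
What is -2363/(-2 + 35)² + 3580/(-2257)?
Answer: -9231911/2457873 ≈ -3.7561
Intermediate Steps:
-2363/(-2 + 35)² + 3580/(-2257) = -2363/(33²) + 3580*(-1/2257) = -2363/1089 - 3580/2257 = -9231911/2457873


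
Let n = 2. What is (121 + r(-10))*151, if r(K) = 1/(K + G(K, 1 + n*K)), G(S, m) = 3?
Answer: 127746/7 ≈ 18249.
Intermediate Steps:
r(K) = 1/(3 + K) (r(K) = 1/(K + 3) = 1/(3 + K))
(121 + r(-10))*151 = (121 + 1/(3 - 10))*151 = (121 + 1/(-7))*151 = (121 - 1/7)*151 = (846/7)*151 = 127746/7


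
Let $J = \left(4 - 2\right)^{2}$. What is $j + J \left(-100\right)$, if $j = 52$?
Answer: $-348$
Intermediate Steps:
$J = 4$ ($J = 2^{2} = 4$)
$j + J \left(-100\right) = 52 + 4 \left(-100\right) = 52 - 400 = -348$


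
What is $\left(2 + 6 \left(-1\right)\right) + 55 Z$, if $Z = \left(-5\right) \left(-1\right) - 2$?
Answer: $161$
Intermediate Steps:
$Z = 3$ ($Z = 5 - 2 = 3$)
$\left(2 + 6 \left(-1\right)\right) + 55 Z = \left(2 + 6 \left(-1\right)\right) + 55 \cdot 3 = \left(2 - 6\right) + 165 = -4 + 165 = 161$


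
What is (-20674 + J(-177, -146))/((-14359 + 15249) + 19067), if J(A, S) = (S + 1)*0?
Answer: -20674/19957 ≈ -1.0359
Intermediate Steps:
J(A, S) = 0 (J(A, S) = (1 + S)*0 = 0)
(-20674 + J(-177, -146))/((-14359 + 15249) + 19067) = (-20674 + 0)/((-14359 + 15249) + 19067) = -20674/(890 + 19067) = -20674/19957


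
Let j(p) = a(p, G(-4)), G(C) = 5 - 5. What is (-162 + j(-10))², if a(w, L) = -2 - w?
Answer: 23716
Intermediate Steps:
G(C) = 0
j(p) = -2 - p
(-162 + j(-10))² = (-162 + (-2 - 1*(-10)))² = (-162 + (-2 + 10))² = (-162 + 8)² = (-154)² = 23716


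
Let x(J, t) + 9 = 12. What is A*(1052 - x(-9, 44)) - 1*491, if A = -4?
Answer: -4687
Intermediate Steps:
x(J, t) = 3 (x(J, t) = -9 + 12 = 3)
A*(1052 - x(-9, 44)) - 1*491 = -4*(1052 - 1*3) - 1*491 = -4*(1052 - 3) - 491 = -4*1049 - 491 = -4196 - 491 = -4687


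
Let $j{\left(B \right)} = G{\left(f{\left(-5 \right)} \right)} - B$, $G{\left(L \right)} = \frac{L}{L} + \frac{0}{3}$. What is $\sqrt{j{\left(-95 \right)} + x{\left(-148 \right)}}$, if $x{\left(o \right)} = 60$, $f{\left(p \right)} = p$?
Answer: $2 \sqrt{39} \approx 12.49$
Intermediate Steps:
$G{\left(L \right)} = 1$ ($G{\left(L \right)} = 1 + 0 \cdot \frac{1}{3} = 1 + 0 = 1$)
$j{\left(B \right)} = 1 - B$
$\sqrt{j{\left(-95 \right)} + x{\left(-148 \right)}} = \sqrt{\left(1 - -95\right) + 60} = \sqrt{\left(1 + 95\right) + 60} = \sqrt{96 + 60} = \sqrt{156} = 2 \sqrt{39}$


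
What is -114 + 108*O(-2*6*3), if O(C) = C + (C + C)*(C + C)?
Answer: 555870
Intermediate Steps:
O(C) = C + 4*C² (O(C) = C + (2*C)*(2*C) = C + 4*C²)
-114 + 108*O(-2*6*3) = -114 + 108*((-2*6*3)*(1 + 4*(-2*6*3))) = -114 + 108*((-12*3)*(1 + 4*(-12*3))) = -114 + 108*(-36*(1 + 4*(-36))) = -114 + 108*(-36*(1 - 144)) = -114 + 108*(-36*(-143)) = -114 + 108*5148 = -114 + 555984 = 555870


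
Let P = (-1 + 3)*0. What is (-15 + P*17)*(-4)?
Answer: 60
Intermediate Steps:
P = 0 (P = 2*0 = 0)
(-15 + P*17)*(-4) = (-15 + 0*17)*(-4) = (-15 + 0)*(-4) = -15*(-4) = 60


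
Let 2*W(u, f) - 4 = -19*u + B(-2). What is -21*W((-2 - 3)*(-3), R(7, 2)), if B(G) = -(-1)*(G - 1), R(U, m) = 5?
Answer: 2982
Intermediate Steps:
B(G) = -1 + G (B(G) = -(-1)*(-1 + G) = -(1 - G) = -1 + G)
W(u, f) = 1/2 - 19*u/2 (W(u, f) = 2 + (-19*u + (-1 - 2))/2 = 2 + (-19*u - 3)/2 = 2 + (-3 - 19*u)/2 = 2 + (-3/2 - 19*u/2) = 1/2 - 19*u/2)
-21*W((-2 - 3)*(-3), R(7, 2)) = -21*(1/2 - 19*(-2 - 3)*(-3)/2) = -21*(1/2 - (-95)*(-3)/2) = -21*(1/2 - 19/2*15) = -21*(1/2 - 285/2) = -21*(-142) = 2982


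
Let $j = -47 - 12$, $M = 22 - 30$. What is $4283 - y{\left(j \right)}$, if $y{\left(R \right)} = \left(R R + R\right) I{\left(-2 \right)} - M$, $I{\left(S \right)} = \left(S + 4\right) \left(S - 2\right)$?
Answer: $31651$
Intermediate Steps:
$I{\left(S \right)} = \left(-2 + S\right) \left(4 + S\right)$ ($I{\left(S \right)} = \left(4 + S\right) \left(-2 + S\right) = \left(-2 + S\right) \left(4 + S\right)$)
$M = -8$ ($M = 22 - 30 = -8$)
$j = -59$ ($j = -47 - 12 = -59$)
$y{\left(R \right)} = 8 - 8 R - 8 R^{2}$ ($y{\left(R \right)} = \left(R R + R\right) \left(-8 + \left(-2\right)^{2} + 2 \left(-2\right)\right) - -8 = \left(R^{2} + R\right) \left(-8 + 4 - 4\right) + 8 = \left(R + R^{2}\right) \left(-8\right) + 8 = \left(- 8 R - 8 R^{2}\right) + 8 = 8 - 8 R - 8 R^{2}$)
$4283 - y{\left(j \right)} = 4283 - \left(8 - -472 - 8 \left(-59\right)^{2}\right) = 4283 - \left(8 + 472 - 27848\right) = 4283 - -27368 = 4283 + 27368 = 31651$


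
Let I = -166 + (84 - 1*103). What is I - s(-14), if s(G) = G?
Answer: -171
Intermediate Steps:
I = -185 (I = -166 + (84 - 103) = -166 - 19 = -185)
I - s(-14) = -185 - 1*(-14) = -185 + 14 = -171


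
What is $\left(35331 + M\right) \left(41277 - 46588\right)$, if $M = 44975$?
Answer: $-426505166$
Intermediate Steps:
$\left(35331 + M\right) \left(41277 - 46588\right) = \left(35331 + 44975\right) \left(41277 - 46588\right) = 80306 \left(-5311\right) = -426505166$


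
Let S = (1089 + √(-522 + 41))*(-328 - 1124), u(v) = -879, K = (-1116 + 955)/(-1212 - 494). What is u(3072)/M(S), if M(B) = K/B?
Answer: 2371168396872/161 + 2177381448*I*√481/161 ≈ 1.4728e+10 + 2.9661e+8*I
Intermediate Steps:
K = 161/1706 (K = -161/(-1706) = -161*(-1/1706) = 161/1706 ≈ 0.094373)
S = -1581228 - 1452*I*√481 (S = (1089 + √(-481))*(-1452) = (1089 + I*√481)*(-1452) = -1581228 - 1452*I*√481 ≈ -1.5812e+6 - 31845.0*I)
M(B) = 161/(1706*B)
u(3072)/M(S) = -(-2371168396872/161 - 2177381448*I*√481/161) = -879*(-2697574968/161 - 2477112*I*√481/161) = 2371168396872/161 + 2177381448*I*√481/161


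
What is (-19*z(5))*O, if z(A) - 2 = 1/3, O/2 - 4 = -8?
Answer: 1064/3 ≈ 354.67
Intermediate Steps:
O = -8 (O = 8 + 2*(-8) = 8 - 16 = -8)
z(A) = 7/3 (z(A) = 2 + 1/3 = 2 + ⅓ = 7/3)
(-19*z(5))*O = -19*7/3*(-8) = -133/3*(-8) = 1064/3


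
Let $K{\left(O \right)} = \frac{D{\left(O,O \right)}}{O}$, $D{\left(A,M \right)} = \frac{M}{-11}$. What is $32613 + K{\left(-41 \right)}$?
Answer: $\frac{358742}{11} \approx 32613.0$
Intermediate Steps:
$D{\left(A,M \right)} = - \frac{M}{11}$ ($D{\left(A,M \right)} = M \left(- \frac{1}{11}\right) = - \frac{M}{11}$)
$K{\left(O \right)} = - \frac{1}{11}$ ($K{\left(O \right)} = \frac{\left(- \frac{1}{11}\right) O}{O} = - \frac{1}{11}$)
$32613 + K{\left(-41 \right)} = 32613 - \frac{1}{11} = \frac{358742}{11}$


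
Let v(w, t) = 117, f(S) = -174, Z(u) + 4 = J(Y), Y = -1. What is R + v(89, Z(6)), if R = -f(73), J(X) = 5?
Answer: 291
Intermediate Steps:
Z(u) = 1 (Z(u) = -4 + 5 = 1)
R = 174 (R = -1*(-174) = 174)
R + v(89, Z(6)) = 174 + 117 = 291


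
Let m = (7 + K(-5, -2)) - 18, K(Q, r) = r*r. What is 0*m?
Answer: 0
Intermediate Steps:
K(Q, r) = r²
m = -7 (m = (7 + (-2)²) - 18 = (7 + 4) - 18 = 11 - 18 = -7)
0*m = 0*(-7) = 0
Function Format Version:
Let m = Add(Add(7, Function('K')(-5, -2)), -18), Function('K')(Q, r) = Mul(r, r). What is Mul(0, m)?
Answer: 0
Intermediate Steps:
Function('K')(Q, r) = Pow(r, 2)
m = -7 (m = Add(Add(7, Pow(-2, 2)), -18) = Add(Add(7, 4), -18) = Add(11, -18) = -7)
Mul(0, m) = Mul(0, -7) = 0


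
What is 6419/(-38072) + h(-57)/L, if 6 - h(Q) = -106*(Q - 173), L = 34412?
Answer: -41030627/46790488 ≈ -0.87690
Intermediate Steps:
h(Q) = -18332 + 106*Q (h(Q) = 6 - (-106)*(Q - 173) = 6 - (-106)*(-173 + Q) = 6 - (18338 - 106*Q) = 6 + (-18338 + 106*Q) = -18332 + 106*Q)
6419/(-38072) + h(-57)/L = 6419/(-38072) + (-18332 + 106*(-57))/34412 = 6419*(-1/38072) + (-18332 - 6042)*(1/34412) = -6419/38072 - 24374*1/34412 = -6419/38072 - 1741/2458 = -41030627/46790488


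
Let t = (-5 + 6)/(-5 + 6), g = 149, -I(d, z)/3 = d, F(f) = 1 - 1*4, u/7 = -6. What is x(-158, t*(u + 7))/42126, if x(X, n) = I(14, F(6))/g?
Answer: -1/149447 ≈ -6.6913e-6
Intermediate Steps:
u = -42 (u = 7*(-6) = -42)
F(f) = -3 (F(f) = 1 - 4 = -3)
I(d, z) = -3*d
t = 1 (t = 1/1 = 1*1 = 1)
x(X, n) = -42/149 (x(X, n) = -3*14/149 = -42*1/149 = -42/149)
x(-158, t*(u + 7))/42126 = -42/149/42126 = -42/149*1/42126 = -1/149447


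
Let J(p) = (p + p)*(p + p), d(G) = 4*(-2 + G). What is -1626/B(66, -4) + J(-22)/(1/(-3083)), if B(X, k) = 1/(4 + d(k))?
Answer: -5936168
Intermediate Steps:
d(G) = -8 + 4*G
J(p) = 4*p² (J(p) = (2*p)*(2*p) = 4*p²)
B(X, k) = 1/(-4 + 4*k) (B(X, k) = 1/(4 + (-8 + 4*k)) = 1/(-4 + 4*k))
-1626/B(66, -4) + J(-22)/(1/(-3083)) = -1626/(1/(4*(-1 - 4))) + (4*(-22)²)/(1/(-3083)) = -1626/((¼)/(-5)) + (4*484)/(-1/3083) = -1626/((¼)*(-⅕)) + 1936*(-3083) = -1626/(-1/20) - 5968688 = -1626*(-20) - 5968688 = 32520 - 5968688 = -5936168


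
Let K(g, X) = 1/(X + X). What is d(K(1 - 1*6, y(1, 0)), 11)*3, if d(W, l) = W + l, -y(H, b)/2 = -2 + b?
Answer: 267/8 ≈ 33.375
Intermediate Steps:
y(H, b) = 4 - 2*b (y(H, b) = -2*(-2 + b) = 4 - 2*b)
K(g, X) = 1/(2*X)
d(K(1 - 1*6, y(1, 0)), 11)*3 = (1/(2*(4 - 2*0)) + 11)*3 = (1/(2*(4 + 0)) + 11)*3 = ((½)/4 + 11)*3 = ((½)*(¼) + 11)*3 = (⅛ + 11)*3 = (89/8)*3 = 267/8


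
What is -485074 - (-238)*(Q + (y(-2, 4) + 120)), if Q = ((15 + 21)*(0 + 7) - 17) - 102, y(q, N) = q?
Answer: -425336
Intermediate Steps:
Q = 133 (Q = (36*7 - 17) - 102 = (252 - 17) - 102 = 235 - 102 = 133)
-485074 - (-238)*(Q + (y(-2, 4) + 120)) = -485074 - (-238)*(133 + (-2 + 120)) = -485074 - (-238)*(133 + 118) = -485074 - (-238)*251 = -485074 - 1*(-59738) = -485074 + 59738 = -425336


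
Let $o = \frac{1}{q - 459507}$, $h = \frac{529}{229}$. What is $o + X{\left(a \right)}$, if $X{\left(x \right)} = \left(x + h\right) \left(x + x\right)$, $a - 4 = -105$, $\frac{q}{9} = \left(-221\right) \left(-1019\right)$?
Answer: $\frac{7154964917029}{358908036} \approx 19935.0$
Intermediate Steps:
$q = 2026791$ ($q = 9 \left(\left(-221\right) \left(-1019\right)\right) = 9 \cdot 225199 = 2026791$)
$h = \frac{529}{229}$ ($h = 529 \cdot \frac{1}{229} = \frac{529}{229} \approx 2.31$)
$a = -101$ ($a = 4 - 105 = -101$)
$o = \frac{1}{1567284}$ ($o = \frac{1}{2026791 - 459507} = \frac{1}{1567284} \approx 6.3805 \cdot 10^{-7}$)
$X{\left(x \right)} = 2 x \left(\frac{529}{229} + x\right)$ ($X{\left(x \right)} = \left(x + \frac{529}{229}\right) \left(x + x\right) = \left(\frac{529}{229} + x\right) 2 x = 2 x \left(\frac{529}{229} + x\right)$)
$o + X{\left(a \right)} = \frac{1}{1567284} + \frac{2}{229} \left(-101\right) \left(529 + 229 \left(-101\right)\right) = \frac{1}{1567284} + \frac{2}{229} \left(-101\right) \left(529 - 23129\right) = \frac{1}{1567284} + \frac{2}{229} \left(-101\right) \left(-22600\right) = \frac{1}{1567284} + \frac{4565200}{229} = \frac{7154964917029}{358908036}$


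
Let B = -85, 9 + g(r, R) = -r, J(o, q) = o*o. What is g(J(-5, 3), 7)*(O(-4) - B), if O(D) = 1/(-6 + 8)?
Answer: -2907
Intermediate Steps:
J(o, q) = o**2
g(r, R) = -9 - r
O(D) = 1/2
g(J(-5, 3), 7)*(O(-4) - B) = (-9 - 1*(-5)**2)*(1/2 - 1*(-85)) = (-9 - 1*25)*(1/2 + 85) = (-9 - 25)*(171/2) = -34*171/2 = -2907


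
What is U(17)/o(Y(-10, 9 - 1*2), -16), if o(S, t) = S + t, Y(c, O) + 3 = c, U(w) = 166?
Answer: -166/29 ≈ -5.7241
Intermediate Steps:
Y(c, O) = -3 + c
U(17)/o(Y(-10, 9 - 1*2), -16) = 166/((-3 - 10) - 16) = 166/(-13 - 16) = 166/(-29) = 166*(-1/29) = -166/29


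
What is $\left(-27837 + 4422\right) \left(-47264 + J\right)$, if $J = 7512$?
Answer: $930793080$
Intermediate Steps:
$\left(-27837 + 4422\right) \left(-47264 + J\right) = \left(-27837 + 4422\right) \left(-47264 + 7512\right) = \left(-23415\right) \left(-39752\right) = 930793080$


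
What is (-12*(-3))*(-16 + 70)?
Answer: 1944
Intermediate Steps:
(-12*(-3))*(-16 + 70) = 36*54 = 1944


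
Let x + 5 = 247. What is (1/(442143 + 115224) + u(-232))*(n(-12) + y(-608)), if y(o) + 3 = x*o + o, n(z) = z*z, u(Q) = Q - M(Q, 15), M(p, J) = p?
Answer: -49201/185789 ≈ -0.26482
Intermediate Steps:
x = 242 (x = -5 + 247 = 242)
u(Q) = 0 (u(Q) = Q - Q = 0)
n(z) = z²
y(o) = -3 + 243*o (y(o) = -3 + (242*o + o) = -3 + 243*o)
(1/(442143 + 115224) + u(-232))*(n(-12) + y(-608)) = (1/(442143 + 115224) + 0)*((-12)² + (-3 + 243*(-608))) = (1/557367 + 0)*(144 + (-3 - 147744)) = (1/557367 + 0)*(144 - 147747) = (1/557367)*(-147603) = -49201/185789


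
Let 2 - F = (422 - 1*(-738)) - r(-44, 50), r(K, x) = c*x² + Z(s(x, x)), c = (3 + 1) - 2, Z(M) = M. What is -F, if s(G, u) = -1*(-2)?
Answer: -3844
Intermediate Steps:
s(G, u) = 2
c = 2 (c = 4 - 2 = 2)
r(K, x) = 2 + 2*x² (r(K, x) = 2*x² + 2 = 2 + 2*x²)
F = 3844 (F = 2 - ((422 - 1*(-738)) - (2 + 2*50²)) = 2 - ((422 + 738) - (2 + 2*2500)) = 2 - (1160 - (2 + 5000)) = 2 - (1160 - 1*5002) = 2 - (1160 - 5002) = 2 - 1*(-3842) = 2 + 3842 = 3844)
-F = -1*3844 = -3844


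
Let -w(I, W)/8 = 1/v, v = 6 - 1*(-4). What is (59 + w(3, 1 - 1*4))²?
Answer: 84681/25 ≈ 3387.2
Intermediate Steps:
v = 10 (v = 6 + 4 = 10)
w(I, W) = -⅘ (w(I, W) = -8/10 = -8*⅒ = -⅘)
(59 + w(3, 1 - 1*4))² = (59 - ⅘)² = (291/5)² = 84681/25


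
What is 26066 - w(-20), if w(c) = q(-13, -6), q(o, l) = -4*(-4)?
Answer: 26050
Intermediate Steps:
q(o, l) = 16
w(c) = 16
26066 - w(-20) = 26066 - 1*16 = 26066 - 16 = 26050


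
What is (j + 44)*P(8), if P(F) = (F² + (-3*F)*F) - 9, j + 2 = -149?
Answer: 14659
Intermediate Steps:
j = -151 (j = -2 - 149 = -151)
P(F) = -9 - 2*F² (P(F) = (F² - 3*F²) - 9 = -2*F² - 9 = -9 - 2*F²)
(j + 44)*P(8) = (-151 + 44)*(-9 - 2*8²) = -107*(-9 - 2*64) = -107*(-9 - 128) = -107*(-137) = 14659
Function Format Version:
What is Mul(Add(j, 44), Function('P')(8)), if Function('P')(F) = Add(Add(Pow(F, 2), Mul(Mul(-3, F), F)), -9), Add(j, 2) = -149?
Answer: 14659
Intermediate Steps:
j = -151 (j = Add(-2, -149) = -151)
Function('P')(F) = Add(-9, Mul(-2, Pow(F, 2))) (Function('P')(F) = Add(Add(Pow(F, 2), Mul(-3, Pow(F, 2))), -9) = Add(Mul(-2, Pow(F, 2)), -9) = Add(-9, Mul(-2, Pow(F, 2))))
Mul(Add(j, 44), Function('P')(8)) = Mul(Add(-151, 44), Add(-9, Mul(-2, Pow(8, 2)))) = Mul(-107, Add(-9, Mul(-2, 64))) = Mul(-107, Add(-9, -128)) = Mul(-107, -137) = 14659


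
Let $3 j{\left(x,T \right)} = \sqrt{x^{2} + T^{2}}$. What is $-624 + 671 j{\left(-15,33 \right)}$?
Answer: $-624 + 671 \sqrt{146} \approx 7483.7$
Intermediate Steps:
$j{\left(x,T \right)} = \frac{\sqrt{T^{2} + x^{2}}}{3}$ ($j{\left(x,T \right)} = \frac{\sqrt{x^{2} + T^{2}}}{3} = \frac{\sqrt{T^{2} + x^{2}}}{3}$)
$-624 + 671 j{\left(-15,33 \right)} = -624 + 671 \frac{\sqrt{33^{2} + \left(-15\right)^{2}}}{3} = -624 + 671 \frac{\sqrt{1089 + 225}}{3} = -624 + 671 \frac{\sqrt{1314}}{3} = -624 + 671 \frac{3 \sqrt{146}}{3} = -624 + 671 \sqrt{146}$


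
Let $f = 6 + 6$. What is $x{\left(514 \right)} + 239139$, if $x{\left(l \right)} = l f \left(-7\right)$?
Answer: $195963$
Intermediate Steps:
$f = 12$
$x{\left(l \right)} = - 84 l$ ($x{\left(l \right)} = l 12 \left(-7\right) = 12 l \left(-7\right) = - 84 l$)
$x{\left(514 \right)} + 239139 = \left(-84\right) 514 + 239139 = -43176 + 239139 = 195963$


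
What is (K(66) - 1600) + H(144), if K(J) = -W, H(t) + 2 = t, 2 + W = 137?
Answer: -1593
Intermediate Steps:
W = 135 (W = -2 + 137 = 135)
H(t) = -2 + t
K(J) = -135 (K(J) = -1*135 = -135)
(K(66) - 1600) + H(144) = (-135 - 1600) + (-2 + 144) = -1735 + 142 = -1593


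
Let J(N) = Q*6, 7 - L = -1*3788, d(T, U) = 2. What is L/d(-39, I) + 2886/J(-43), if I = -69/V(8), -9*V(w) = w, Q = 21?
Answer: 80657/42 ≈ 1920.4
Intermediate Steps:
V(w) = -w/9
I = 621/8 (I = -69/((-⅑*8)) = -69/(-8/9) = -69*(-9/8) = 621/8 ≈ 77.625)
L = 3795 (L = 7 - (-1)*3788 = 7 - 1*(-3788) = 7 + 3788 = 3795)
J(N) = 126 (J(N) = 21*6 = 126)
L/d(-39, I) + 2886/J(-43) = 3795/2 + 2886/126 = 3795*(½) + 2886*(1/126) = 3795/2 + 481/21 = 80657/42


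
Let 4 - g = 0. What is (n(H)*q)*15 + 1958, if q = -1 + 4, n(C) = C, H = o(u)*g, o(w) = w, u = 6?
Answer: 3038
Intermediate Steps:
g = 4 (g = 4 - 1*0 = 4 + 0 = 4)
H = 24 (H = 6*4 = 24)
q = 3
(n(H)*q)*15 + 1958 = (24*3)*15 + 1958 = 72*15 + 1958 = 1080 + 1958 = 3038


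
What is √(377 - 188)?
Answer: 3*√21 ≈ 13.748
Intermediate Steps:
√(377 - 188) = √189 = 3*√21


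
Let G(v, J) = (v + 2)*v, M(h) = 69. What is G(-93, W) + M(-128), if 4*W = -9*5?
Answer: 8532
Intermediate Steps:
W = -45/4 (W = (-9*5)/4 = (¼)*(-45) = -45/4 ≈ -11.250)
G(v, J) = v*(2 + v) (G(v, J) = (2 + v)*v = v*(2 + v))
G(-93, W) + M(-128) = -93*(2 - 93) + 69 = -93*(-91) + 69 = 8463 + 69 = 8532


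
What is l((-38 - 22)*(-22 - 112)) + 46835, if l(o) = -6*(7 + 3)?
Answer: 46775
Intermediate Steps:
l(o) = -60 (l(o) = -6*10 = -60)
l((-38 - 22)*(-22 - 112)) + 46835 = -60 + 46835 = 46775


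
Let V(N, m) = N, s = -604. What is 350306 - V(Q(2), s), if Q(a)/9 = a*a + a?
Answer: 350252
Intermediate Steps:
Q(a) = 9*a + 9*a² (Q(a) = 9*(a*a + a) = 9*(a² + a) = 9*(a + a²) = 9*a + 9*a²)
350306 - V(Q(2), s) = 350306 - 9*2*(1 + 2) = 350306 - 9*2*3 = 350306 - 1*54 = 350306 - 54 = 350252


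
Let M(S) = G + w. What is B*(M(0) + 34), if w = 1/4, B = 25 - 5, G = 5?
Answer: 785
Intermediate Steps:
B = 20
w = 1/4 ≈ 0.25000
M(S) = 21/4 (M(S) = 5 + 1/4 = 21/4)
B*(M(0) + 34) = 20*(21/4 + 34) = 20*(157/4) = 785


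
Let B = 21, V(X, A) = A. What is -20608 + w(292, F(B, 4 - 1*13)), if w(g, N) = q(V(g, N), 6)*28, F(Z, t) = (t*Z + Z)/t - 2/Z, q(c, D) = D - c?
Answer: -20960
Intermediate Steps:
F(Z, t) = -2/Z + (Z + Z*t)/t (F(Z, t) = (Z*t + Z)/t - 2/Z = (Z + Z*t)/t - 2/Z = -2/Z + (Z + Z*t)/t)
w(g, N) = 168 - 28*N (w(g, N) = (6 - N)*28 = 168 - 28*N)
-20608 + w(292, F(B, 4 - 1*13)) = -20608 + (168 - 28*(21 - 2/21 + 21/(4 - 1*13))) = -20608 + (168 - 28*(21 - 2*1/21 + 21/(4 - 13))) = -20608 + (168 - 28*(21 - 2/21 + 21/(-9))) = -20608 + (168 - 28*(21 - 2/21 + 21*(-⅑))) = -20608 + (168 - 28*(21 - 2/21 - 7/3)) = -20608 + (168 - 28*130/7) = -20608 + (168 - 520) = -20608 - 352 = -20960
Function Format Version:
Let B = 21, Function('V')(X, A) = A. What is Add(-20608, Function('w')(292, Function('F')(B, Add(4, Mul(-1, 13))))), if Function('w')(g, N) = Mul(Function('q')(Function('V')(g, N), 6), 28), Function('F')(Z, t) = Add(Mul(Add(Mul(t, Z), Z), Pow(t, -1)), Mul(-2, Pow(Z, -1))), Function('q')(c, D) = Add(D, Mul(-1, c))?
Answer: -20960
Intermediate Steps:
Function('F')(Z, t) = Add(Mul(-2, Pow(Z, -1)), Mul(Pow(t, -1), Add(Z, Mul(Z, t)))) (Function('F')(Z, t) = Add(Mul(Add(Mul(Z, t), Z), Pow(t, -1)), Mul(-2, Pow(Z, -1))) = Add(Mul(Add(Z, Mul(Z, t)), Pow(t, -1)), Mul(-2, Pow(Z, -1))) = Add(Mul(Pow(t, -1), Add(Z, Mul(Z, t))), Mul(-2, Pow(Z, -1))) = Add(Mul(-2, Pow(Z, -1)), Mul(Pow(t, -1), Add(Z, Mul(Z, t)))))
Function('w')(g, N) = Add(168, Mul(-28, N)) (Function('w')(g, N) = Mul(Add(6, Mul(-1, N)), 28) = Add(168, Mul(-28, N)))
Add(-20608, Function('w')(292, Function('F')(B, Add(4, Mul(-1, 13))))) = Add(-20608, Add(168, Mul(-28, Add(21, Mul(-2, Pow(21, -1)), Mul(21, Pow(Add(4, Mul(-1, 13)), -1)))))) = Add(-20608, Add(168, Mul(-28, Add(21, Mul(-2, Rational(1, 21)), Mul(21, Pow(Add(4, -13), -1)))))) = Add(-20608, Add(168, Mul(-28, Add(21, Rational(-2, 21), Mul(21, Pow(-9, -1)))))) = Add(-20608, Add(168, Mul(-28, Add(21, Rational(-2, 21), Mul(21, Rational(-1, 9)))))) = Add(-20608, Add(168, Mul(-28, Add(21, Rational(-2, 21), Rational(-7, 3))))) = Add(-20608, Add(168, Mul(-28, Rational(130, 7)))) = Add(-20608, Add(168, -520)) = Add(-20608, -352) = -20960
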